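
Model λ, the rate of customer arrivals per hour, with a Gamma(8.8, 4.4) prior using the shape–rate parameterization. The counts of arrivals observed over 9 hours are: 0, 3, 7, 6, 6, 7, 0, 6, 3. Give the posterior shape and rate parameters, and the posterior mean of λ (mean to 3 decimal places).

Posterior: Gamma(shape=46.8, rate=13.4); mean ≈ 3.493

The Poisson likelihood adds the total count to the shape and the number of exposure periods to the rate. Here ∑xᵢ = 38 and n = 9, so shape 8.8→46.8 and rate 4.4→13.4.
E[λ | data] = 46.8/13.4 = 3.493.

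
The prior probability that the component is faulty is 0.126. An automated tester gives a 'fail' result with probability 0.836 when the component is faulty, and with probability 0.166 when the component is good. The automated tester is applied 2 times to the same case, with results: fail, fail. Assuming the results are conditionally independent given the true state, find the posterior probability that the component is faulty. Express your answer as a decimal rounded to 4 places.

Posterior P(H) ≈ 0.7852

With H the event that the component is faulty, the joint likelihood of the observed sequence is P(data|H) = 0.836·0.836 = 0.69890 and P(data|¬H) = 0.166·0.166 = 0.027556.
Bayes: P(H|data) = 0.126·0.69890 / (0.126·0.69890 + 0.874·0.027556) = 0.088061/0.11214 = 0.7852.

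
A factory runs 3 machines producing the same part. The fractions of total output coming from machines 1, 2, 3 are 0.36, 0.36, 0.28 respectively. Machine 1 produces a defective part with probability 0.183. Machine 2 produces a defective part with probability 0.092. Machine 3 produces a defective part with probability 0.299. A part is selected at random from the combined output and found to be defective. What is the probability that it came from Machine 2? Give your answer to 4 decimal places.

P(defective|M1) = 0.183; P(defective|M2) = 0.092; P(defective|M3) = 0.299.
Prior × likelihood for each source: 0.36·0.183=0.06588, 0.36·0.092=0.03312, 0.28·0.299=0.08372. Summing gives P(defective) = 0.18272.
P(Machine 2 | defective) = 0.03312 / 0.18272 = 0.1813.

Posterior probability ≈ 0.1813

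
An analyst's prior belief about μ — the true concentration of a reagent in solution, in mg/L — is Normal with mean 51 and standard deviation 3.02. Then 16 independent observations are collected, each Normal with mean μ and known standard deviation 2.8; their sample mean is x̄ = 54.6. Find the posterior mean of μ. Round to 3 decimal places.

Posterior mean ≈ 54.416

With known σ, the Normal prior is conjugate. Weight on the data is w = (n/σ²)/(n/σ² + 1/τ₀²) = 2.04082/(2.04082+0.109644) = 0.94901.
Posterior mean = w·x̄ + (1−w)·μ₀ = 0.94901·54.6 + 0.050986·51 = 54.416.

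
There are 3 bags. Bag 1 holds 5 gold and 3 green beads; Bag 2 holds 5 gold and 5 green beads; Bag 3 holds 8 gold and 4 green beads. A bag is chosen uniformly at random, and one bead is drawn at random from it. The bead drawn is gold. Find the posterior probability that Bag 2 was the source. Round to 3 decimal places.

P(gold|Bag 1) = 0.625; P(gold|Bag 2) = 0.5; P(gold|Bag 3) = 0.6667.
Prior × likelihood for each source: 0.333333·0.625=0.2083, 0.333333·0.5=0.1667, 0.333333·0.6667=0.2222. Summing gives P(gold) = 0.59722.
P(Bag 2 | gold) = 0.1667 / 0.59722 = 0.279.

Posterior probability ≈ 0.279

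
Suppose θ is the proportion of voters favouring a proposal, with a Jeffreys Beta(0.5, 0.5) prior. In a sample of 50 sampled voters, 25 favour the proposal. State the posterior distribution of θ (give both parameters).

Posterior: Beta(25.5, 25.5)

The binomial likelihood is conjugate to the Beta prior: with 25 successes and 25 failures, the posterior is Beta(0.5+25, 0.5+25) = Beta(25.5, 25.5).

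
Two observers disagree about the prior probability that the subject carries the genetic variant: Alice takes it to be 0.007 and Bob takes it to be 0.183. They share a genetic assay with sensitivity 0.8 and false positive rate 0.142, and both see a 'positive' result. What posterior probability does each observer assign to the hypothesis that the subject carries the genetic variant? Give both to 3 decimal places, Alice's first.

P('+'|H) = 0.8, P('+'|¬H) = 0.142.
Alice: numerator 0.8·0.007 = 0.0056000; evidence = 0.0056000+0.142·0.993 = 0.14661; posterior = 0.038.
Bob: numerator 0.8·0.183 = 0.14640; evidence = 0.14640+0.142·0.817 = 0.26241; posterior = 0.558.

Alice: 0.038; Bob: 0.558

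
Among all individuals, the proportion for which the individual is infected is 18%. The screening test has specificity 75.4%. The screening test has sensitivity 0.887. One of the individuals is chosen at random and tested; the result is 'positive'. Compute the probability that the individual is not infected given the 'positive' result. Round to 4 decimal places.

Let H be the event that the individual is infected. P(H) = 0.18, so P(¬H) = 0.82. With E the 'positive' result, P(E|H) = 0.887 and P(E|¬H) = 0.246.
P(E) = 0.887·0.18 + 0.246·0.82 = 0.15966 + 0.20172 = 0.36138.
By Bayes' theorem, P(H|E) = 0.15966 / 0.36138 = 0.4418. Hence P(¬H|E) = 1 − 0.4418 = 0.5582.

P(¬H | E) ≈ 0.5582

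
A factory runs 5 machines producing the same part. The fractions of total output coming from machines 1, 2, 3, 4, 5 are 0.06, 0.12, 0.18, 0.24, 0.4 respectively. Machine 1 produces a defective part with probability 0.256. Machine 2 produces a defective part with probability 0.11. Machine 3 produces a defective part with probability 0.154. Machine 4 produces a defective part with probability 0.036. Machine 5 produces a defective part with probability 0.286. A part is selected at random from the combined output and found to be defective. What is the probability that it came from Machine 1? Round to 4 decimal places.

Posterior probability ≈ 0.0857

P(defective|M1) = 0.256; P(defective|M2) = 0.11; P(defective|M3) = 0.154; P(defective|M4) = 0.036; P(defective|M5) = 0.286.
Prior × likelihood for each source: 0.06·0.256=0.01536, 0.12·0.11=0.01320, 0.18·0.154=0.02772, 0.24·0.036=0.008640, 0.4·0.286=0.1144. Summing gives P(defective) = 0.17932.
P(Machine 1 | defective) = 0.01536 / 0.17932 = 0.0857.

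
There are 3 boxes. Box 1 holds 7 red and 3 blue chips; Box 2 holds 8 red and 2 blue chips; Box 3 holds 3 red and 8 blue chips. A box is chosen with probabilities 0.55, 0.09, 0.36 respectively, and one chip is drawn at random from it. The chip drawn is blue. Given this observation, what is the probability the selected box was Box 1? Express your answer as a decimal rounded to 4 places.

P(blue|Box 1) = 0.3; P(blue|Box 2) = 0.2; P(blue|Box 3) = 0.7273.
Prior × likelihood for each source: 0.55·0.3=0.1650, 0.09·0.2=0.01800, 0.36·0.7273=0.2618. Summing gives P(blue) = 0.44482.
P(Box 1 | blue) = 0.1650 / 0.44482 = 0.3709.

Posterior probability ≈ 0.3709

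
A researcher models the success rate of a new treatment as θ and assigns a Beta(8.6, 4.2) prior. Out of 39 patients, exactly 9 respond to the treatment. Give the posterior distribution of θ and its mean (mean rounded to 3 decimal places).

Observing 9 successes and 30 failures updates Beta(8.6, 4.2) by adding the success and failure counts to the two shape parameters: α = 8.6+9 = 17.6, β = 4.2+30 = 34.2.
Posterior mean = α/(α+β) = 17.6/51.8 = 0.340.

Posterior: Beta(17.6, 34.2); mean ≈ 0.340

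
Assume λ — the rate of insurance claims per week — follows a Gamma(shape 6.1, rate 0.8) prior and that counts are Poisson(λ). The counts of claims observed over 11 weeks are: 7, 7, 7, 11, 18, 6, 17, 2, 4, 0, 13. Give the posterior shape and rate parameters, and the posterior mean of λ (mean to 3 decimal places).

Posterior: Gamma(shape=98.1, rate=11.8); mean ≈ 8.314

Total count ∑xᵢ = 92 over n = 11 weeks.
Gamma is conjugate to the Poisson likelihood: posterior is Gamma(shape = 6.1+92 = 98.1, rate = 0.8+11 = 11.8).
E[λ | data] = 98.1/11.8 = 8.314.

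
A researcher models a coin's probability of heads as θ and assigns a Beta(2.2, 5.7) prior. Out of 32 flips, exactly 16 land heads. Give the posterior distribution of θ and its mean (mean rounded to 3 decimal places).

Posterior: Beta(18.2, 21.7); mean ≈ 0.456

The binomial likelihood is conjugate to the Beta prior: with 16 successes and 16 failures, the posterior is Beta(2.2+16, 5.7+16) = Beta(18.2, 21.7).
E[θ | data] = 18.2/(18.2+21.7) = 0.456.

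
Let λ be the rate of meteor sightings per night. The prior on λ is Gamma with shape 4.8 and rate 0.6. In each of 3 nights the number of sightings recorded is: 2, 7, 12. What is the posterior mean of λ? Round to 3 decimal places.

The Poisson likelihood adds the total count to the shape and the number of exposure periods to the rate. Here ∑xᵢ = 21 and n = 3, so shape 4.8→25.8 and rate 0.6→3.6.
E[λ | data] = 25.8/3.6 = 7.167.

Posterior mean ≈ 7.167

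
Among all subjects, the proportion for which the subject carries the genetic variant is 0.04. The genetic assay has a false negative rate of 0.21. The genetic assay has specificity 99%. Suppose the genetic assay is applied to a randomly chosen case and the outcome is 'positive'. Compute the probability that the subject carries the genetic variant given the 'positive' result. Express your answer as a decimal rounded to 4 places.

Let H be the event that the subject carries the genetic variant. P(H) = 0.04, so P(¬H) = 0.96. With E the 'positive' result, P(E|H) = 0.79 and P(E|¬H) = 0.01.
P(E) = 0.79·0.04 + 0.01·0.96 = 0.031600 + 0.0096000 = 0.041200.
By Bayes' theorem, P(H|E) = 0.031600 / 0.041200 = 0.7670.

P(H | E) ≈ 0.7670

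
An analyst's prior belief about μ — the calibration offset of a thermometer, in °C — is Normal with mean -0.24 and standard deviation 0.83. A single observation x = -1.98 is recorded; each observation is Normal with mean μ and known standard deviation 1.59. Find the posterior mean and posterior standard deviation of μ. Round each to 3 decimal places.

Posterior mean ≈ -0.613; posterior SD ≈ 0.736

With known σ, the Normal prior is conjugate. Weight on the data is w = (n/σ²)/(n/σ² + 1/τ₀²) = 0.395554/(0.395554+1.45159) = 0.21414.
Posterior mean = w·x̄ + (1−w)·μ₀ = 0.21414·-1.98 + 0.78586·-0.24 = -0.613. Posterior variance = 1/(0.395554+1.45159) = 0.541376, so SD = 0.736.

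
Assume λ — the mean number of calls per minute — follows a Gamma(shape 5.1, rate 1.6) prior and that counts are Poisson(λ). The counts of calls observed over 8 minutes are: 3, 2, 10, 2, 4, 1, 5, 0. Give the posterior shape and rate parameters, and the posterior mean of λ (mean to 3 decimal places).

Total count ∑xᵢ = 27 over n = 8 minutes.
Gamma is conjugate to the Poisson likelihood: posterior is Gamma(shape = 5.1+27 = 32.1, rate = 1.6+8 = 9.6).
Posterior mean = shape/rate = 32.1/9.6 = 3.344.

Posterior: Gamma(shape=32.1, rate=9.6); mean ≈ 3.344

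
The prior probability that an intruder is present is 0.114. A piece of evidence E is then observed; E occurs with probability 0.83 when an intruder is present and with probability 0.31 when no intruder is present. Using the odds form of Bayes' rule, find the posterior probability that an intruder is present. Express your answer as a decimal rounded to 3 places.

Prior odds = 0.114/(1−0.114) = 0.12867. In log-odds, ln(0.12867) = -2.0505.
Add log likelihood ratio: ln(2.6774) = 0.98485.
Posterior log-odds = -1.0657, so posterior odds = exp(-1.0657) = 0.34450. Converting, P(H|E) = 0.34450/1.3445 = 0.256.

Posterior probability ≈ 0.256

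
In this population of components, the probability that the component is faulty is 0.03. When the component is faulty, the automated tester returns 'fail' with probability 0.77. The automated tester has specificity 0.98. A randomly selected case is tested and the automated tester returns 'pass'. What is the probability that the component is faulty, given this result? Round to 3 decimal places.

P(H | E) ≈ 0.007

Write H for 'the component is faulty'. Prior odds H:¬H = 0.03/0.97 = 0.030928. For the 'pass' outcome, the likelihood ratio is 0.23/0.98 = 0.23469.
Posterior odds = 0.030928 × 0.23469 = 0.0072586, so P(H|E) = 0.0072586/(1+0.0072586) = 0.007.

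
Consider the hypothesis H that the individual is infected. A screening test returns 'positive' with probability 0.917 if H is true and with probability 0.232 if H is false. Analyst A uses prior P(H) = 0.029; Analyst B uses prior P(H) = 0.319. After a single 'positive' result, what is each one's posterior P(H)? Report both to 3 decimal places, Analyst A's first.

P('+'|H) = 0.917, P('+'|¬H) = 0.232.
Analyst A: numerator 0.917·0.029 = 0.026593; evidence = 0.026593+0.232·0.971 = 0.25187; posterior = 0.106.
Analyst B: numerator 0.917·0.319 = 0.29252; evidence = 0.29252+0.232·0.681 = 0.45052; posterior = 0.649.

Analyst A: 0.106; Analyst B: 0.649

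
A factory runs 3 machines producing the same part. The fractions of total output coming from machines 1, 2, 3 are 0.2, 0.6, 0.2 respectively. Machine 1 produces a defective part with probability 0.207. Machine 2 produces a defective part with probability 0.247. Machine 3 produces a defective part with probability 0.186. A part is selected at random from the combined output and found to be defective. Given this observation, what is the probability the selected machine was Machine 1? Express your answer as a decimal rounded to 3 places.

Tabulate prior·likelihood by source: [1] prior 0.2, lik 0.207, product 0.04140; [2] prior 0.6, lik 0.247, product 0.1482; [3] prior 0.2, lik 0.186, product 0.03720.
Normalizing constant = 0.22680; the posterior for Machine 1 is its product over the sum, 0.04140/0.22680 = 0.183.

Posterior probability ≈ 0.183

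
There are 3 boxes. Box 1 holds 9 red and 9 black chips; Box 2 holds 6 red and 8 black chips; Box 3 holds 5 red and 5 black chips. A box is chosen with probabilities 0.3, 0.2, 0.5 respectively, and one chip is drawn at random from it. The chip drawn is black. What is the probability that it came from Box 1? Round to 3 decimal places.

Posterior probability ≈ 0.292

Tabulate prior·likelihood by source: [1] prior 0.3, lik 0.5, product 0.1500; [2] prior 0.2, lik 0.5714, product 0.1143; [3] prior 0.5, lik 0.5, product 0.2500.
Normalizing constant = 0.51429; the posterior for Box 1 is its product over the sum, 0.1500/0.51429 = 0.292.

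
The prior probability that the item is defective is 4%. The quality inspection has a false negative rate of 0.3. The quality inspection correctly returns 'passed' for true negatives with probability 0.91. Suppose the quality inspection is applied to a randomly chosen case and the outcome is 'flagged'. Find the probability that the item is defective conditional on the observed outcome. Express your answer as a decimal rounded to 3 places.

Let H be the event that the item is defective. P(H) = 0.04, so P(¬H) = 0.96. With E the 'flagged' result, P(E|H) = 0.7 and P(E|¬H) = 0.09.
P(E) = 0.7·0.04 + 0.09·0.96 = 0.028000 + 0.086400 = 0.11440.
By Bayes' theorem, P(H|E) = 0.028000 / 0.11440 = 0.245.

P(H | E) ≈ 0.245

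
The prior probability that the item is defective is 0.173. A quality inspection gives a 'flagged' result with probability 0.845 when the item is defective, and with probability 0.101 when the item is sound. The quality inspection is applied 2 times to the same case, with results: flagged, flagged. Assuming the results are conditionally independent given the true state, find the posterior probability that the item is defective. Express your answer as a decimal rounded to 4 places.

With H the event that the item is defective, the joint likelihood of the observed sequence is P(data|H) = 0.845·0.845 = 0.71402 and P(data|¬H) = 0.101·0.101 = 0.010201.
Bayes: P(H|data) = 0.173·0.71402 / (0.173·0.71402 + 0.827·0.010201) = 0.12353/0.13196 = 0.9361.

Posterior P(H) ≈ 0.9361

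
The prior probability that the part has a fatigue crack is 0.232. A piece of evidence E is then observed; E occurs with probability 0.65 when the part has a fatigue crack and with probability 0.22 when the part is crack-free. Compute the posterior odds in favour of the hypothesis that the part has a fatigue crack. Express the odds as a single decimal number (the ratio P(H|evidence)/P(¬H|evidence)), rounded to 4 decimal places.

Prior odds = 0.232/(1−0.232) = 0.30208. In log-odds, ln(0.30208) = -1.1971.
Add log likelihood ratio: ln(2.9545) = 1.0833.
Posterior log-odds = -0.11371, so posterior odds = exp(-0.11371) = 0.89252.

Posterior odds ≈ 0.8925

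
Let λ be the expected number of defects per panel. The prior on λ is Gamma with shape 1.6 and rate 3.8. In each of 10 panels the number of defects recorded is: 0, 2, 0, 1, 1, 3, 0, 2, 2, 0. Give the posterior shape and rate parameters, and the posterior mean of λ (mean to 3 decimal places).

Posterior: Gamma(shape=12.6, rate=13.8); mean ≈ 0.913

The Poisson likelihood adds the total count to the shape and the number of exposure periods to the rate. Here ∑xᵢ = 11 and n = 10, so shape 1.6→12.6 and rate 3.8→13.8.
Posterior mean = shape/rate = 12.6/13.8 = 0.913.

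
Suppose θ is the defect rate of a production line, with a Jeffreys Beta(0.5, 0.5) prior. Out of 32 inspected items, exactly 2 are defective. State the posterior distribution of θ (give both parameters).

The binomial likelihood is conjugate to the Beta prior: with 2 successes and 30 failures, the posterior is Beta(0.5+2, 0.5+30) = Beta(2.5, 30.5).

Posterior: Beta(2.5, 30.5)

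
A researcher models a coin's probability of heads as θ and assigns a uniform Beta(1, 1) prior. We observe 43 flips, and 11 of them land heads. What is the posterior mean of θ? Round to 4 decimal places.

Posterior mean ≈ 0.2667

Observing 11 successes and 32 failures updates Beta(1, 1) by adding the success and failure counts to the two shape parameters: α = 1+11 = 12, β = 1+32 = 33.
Posterior mean = α/(α+β) = 12/45 = 0.2667.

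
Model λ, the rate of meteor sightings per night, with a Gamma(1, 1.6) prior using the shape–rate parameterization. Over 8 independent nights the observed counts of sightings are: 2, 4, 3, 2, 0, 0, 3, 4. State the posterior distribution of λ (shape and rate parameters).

Posterior: Gamma(shape=19, rate=9.6)

The Poisson likelihood adds the total count to the shape and the number of exposure periods to the rate. Here ∑xᵢ = 18 and n = 8, so shape 1→19 and rate 1.6→9.6.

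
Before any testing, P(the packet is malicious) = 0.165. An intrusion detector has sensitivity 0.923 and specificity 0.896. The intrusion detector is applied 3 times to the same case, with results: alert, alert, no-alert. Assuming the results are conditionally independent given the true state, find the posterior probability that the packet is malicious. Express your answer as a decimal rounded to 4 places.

Posterior P(H) ≈ 0.5722

With H the event that the packet is malicious, the joint likelihood of the observed sequence is P(data|H) = 0.923·0.923·0.077 = 0.065599 and P(data|¬H) = 0.104·0.104·0.896 = 0.0096911.
Bayes: P(H|data) = 0.165·0.065599 / (0.165·0.065599 + 0.835·0.0096911) = 0.010824/0.018916 = 0.5722.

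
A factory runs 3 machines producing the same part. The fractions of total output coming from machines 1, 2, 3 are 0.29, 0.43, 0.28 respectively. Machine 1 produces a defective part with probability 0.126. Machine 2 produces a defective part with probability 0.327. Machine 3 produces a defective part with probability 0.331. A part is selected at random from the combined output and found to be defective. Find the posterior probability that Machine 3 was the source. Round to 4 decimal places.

Posterior probability ≈ 0.3435

P(defective|M1) = 0.126; P(defective|M2) = 0.327; P(defective|M3) = 0.331.
Prior × likelihood for each source: 0.29·0.126=0.03654, 0.43·0.327=0.1406, 0.28·0.331=0.09268. Summing gives P(defective) = 0.26983.
P(Machine 3 | defective) = 0.09268 / 0.26983 = 0.3435.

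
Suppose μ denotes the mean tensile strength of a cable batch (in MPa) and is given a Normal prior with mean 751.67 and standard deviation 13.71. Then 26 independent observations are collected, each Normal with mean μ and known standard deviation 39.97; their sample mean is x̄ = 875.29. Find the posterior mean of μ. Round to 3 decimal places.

With known σ, the Normal prior is conjugate. Weight on the data is w = (n/σ²)/(n/σ² + 1/τ₀²) = 0.0162744/(0.0162744+0.00532016) = 0.75363.
Posterior mean = w·x̄ + (1−w)·μ₀ = 0.75363·875.29 + 0.24637·751.67 = 844.834.

Posterior mean ≈ 844.834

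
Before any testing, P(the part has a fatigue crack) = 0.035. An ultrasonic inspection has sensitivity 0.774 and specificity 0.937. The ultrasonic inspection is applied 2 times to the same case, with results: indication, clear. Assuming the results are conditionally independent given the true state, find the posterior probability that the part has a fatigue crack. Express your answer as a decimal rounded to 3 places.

With H the event that the part has a fatigue crack, the joint likelihood of the observed sequence is P(data|H) = 0.774·0.226 = 0.17492 and P(data|¬H) = 0.063·0.937 = 0.059031.
Bayes: P(H|data) = 0.035·0.17492 / (0.035·0.17492 + 0.965·0.059031) = 0.0061223/0.063087 = 0.0970.

Posterior P(H) ≈ 0.097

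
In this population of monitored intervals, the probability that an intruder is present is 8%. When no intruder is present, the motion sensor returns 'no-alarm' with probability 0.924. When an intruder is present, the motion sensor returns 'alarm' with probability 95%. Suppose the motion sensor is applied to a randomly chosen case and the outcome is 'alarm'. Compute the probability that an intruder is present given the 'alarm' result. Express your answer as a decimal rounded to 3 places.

Write H for 'an intruder is present'. Prior odds H:¬H = 0.08/0.92 = 0.086957. For the 'alarm' outcome, the likelihood ratio is 0.95/0.076 = 12.500.
Posterior odds = 0.086957 × 12.500 = 1.0870, so P(H|E) = 1.0870/(1+1.0870) = 0.521.

P(H | E) ≈ 0.521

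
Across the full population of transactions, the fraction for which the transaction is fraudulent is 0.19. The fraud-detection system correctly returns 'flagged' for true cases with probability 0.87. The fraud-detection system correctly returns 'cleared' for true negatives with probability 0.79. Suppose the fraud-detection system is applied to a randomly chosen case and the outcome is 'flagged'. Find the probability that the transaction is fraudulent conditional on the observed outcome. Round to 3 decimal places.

P(H | E) ≈ 0.493

Let H be the event that the transaction is fraudulent. P(H) = 0.19, so P(¬H) = 0.81. With E the 'flagged' result, P(E|H) = 0.87 and P(E|¬H) = 0.21.
P(E) = 0.87·0.19 + 0.21·0.81 = 0.16530 + 0.17010 = 0.33540.
By Bayes' theorem, P(H|E) = 0.16530 / 0.33540 = 0.493.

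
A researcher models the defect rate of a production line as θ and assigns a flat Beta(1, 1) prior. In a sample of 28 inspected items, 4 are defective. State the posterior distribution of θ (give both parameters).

Observing 4 successes and 24 failures updates Beta(1, 1) by adding the success and failure counts to the two shape parameters: α = 1+4 = 5, β = 1+24 = 25.

Posterior: Beta(5, 25)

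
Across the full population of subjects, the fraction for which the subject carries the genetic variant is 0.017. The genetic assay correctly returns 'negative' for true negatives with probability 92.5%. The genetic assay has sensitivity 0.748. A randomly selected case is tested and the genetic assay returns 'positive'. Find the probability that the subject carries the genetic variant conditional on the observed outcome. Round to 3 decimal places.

Write H for 'the subject carries the genetic variant'. Prior odds H:¬H = 0.017/0.983 = 0.017294. For the 'positive' outcome, the likelihood ratio is 0.748/0.075 = 9.9733.
Posterior odds = 0.017294 × 9.9733 = 0.17248, so P(H|E) = 0.17248/(1+0.17248) = 0.147.

P(H | E) ≈ 0.147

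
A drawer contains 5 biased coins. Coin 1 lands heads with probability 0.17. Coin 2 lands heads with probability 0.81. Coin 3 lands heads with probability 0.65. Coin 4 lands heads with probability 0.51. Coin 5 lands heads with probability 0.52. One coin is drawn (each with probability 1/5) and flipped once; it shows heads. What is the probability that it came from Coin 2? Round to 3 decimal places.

Tabulate prior·likelihood by source: [1] prior 0.2, lik 0.17, product 0.03400; [2] prior 0.2, lik 0.81, product 0.1620; [3] prior 0.2, lik 0.65, product 0.1300; [4] prior 0.2, lik 0.51, product 0.1020; [5] prior 0.2, lik 0.52, product 0.1040.
Normalizing constant = 0.53200; the posterior for Coin 2 is its product over the sum, 0.1620/0.53200 = 0.305.

Posterior probability ≈ 0.305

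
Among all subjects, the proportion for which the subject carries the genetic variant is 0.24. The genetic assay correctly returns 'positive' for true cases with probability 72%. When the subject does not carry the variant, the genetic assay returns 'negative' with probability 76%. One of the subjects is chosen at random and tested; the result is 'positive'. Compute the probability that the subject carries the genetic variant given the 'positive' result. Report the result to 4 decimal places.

P(H | E) ≈ 0.4865

Let H be the event that the subject carries the genetic variant. P(H) = 0.24, so P(¬H) = 0.76. With E the 'positive' result, P(E|H) = 0.72 and P(E|¬H) = 0.24.
P(E) = 0.72·0.24 + 0.24·0.76 = 0.17280 + 0.18240 = 0.35520.
By Bayes' theorem, P(H|E) = 0.17280 / 0.35520 = 0.4865.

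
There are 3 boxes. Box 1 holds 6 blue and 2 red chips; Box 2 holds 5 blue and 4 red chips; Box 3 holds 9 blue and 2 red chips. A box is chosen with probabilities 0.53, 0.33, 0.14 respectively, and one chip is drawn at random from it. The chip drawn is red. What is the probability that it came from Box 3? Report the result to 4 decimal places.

Tabulate prior·likelihood by source: [1] prior 0.53, lik 0.25, product 0.1325; [2] prior 0.33, lik 0.4444, product 0.1467; [3] prior 0.14, lik 0.1818, product 0.02545.
Normalizing constant = 0.30462; the posterior for Box 3 is its product over the sum, 0.02545/0.30462 = 0.0836.

Posterior probability ≈ 0.0836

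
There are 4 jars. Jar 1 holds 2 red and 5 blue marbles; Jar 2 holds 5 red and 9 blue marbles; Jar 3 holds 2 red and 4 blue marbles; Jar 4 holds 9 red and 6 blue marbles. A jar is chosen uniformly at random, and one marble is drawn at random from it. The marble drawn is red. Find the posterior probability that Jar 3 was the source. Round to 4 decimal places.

Posterior probability ≈ 0.2115

Tabulate prior·likelihood by source: [1] prior 0.25, lik 0.2857, product 0.07143; [2] prior 0.25, lik 0.3571, product 0.08929; [3] prior 0.25, lik 0.3333, product 0.08333; [4] prior 0.25, lik 0.6, product 0.1500.
Normalizing constant = 0.39405; the posterior for Jar 3 is its product over the sum, 0.08333/0.39405 = 0.2115.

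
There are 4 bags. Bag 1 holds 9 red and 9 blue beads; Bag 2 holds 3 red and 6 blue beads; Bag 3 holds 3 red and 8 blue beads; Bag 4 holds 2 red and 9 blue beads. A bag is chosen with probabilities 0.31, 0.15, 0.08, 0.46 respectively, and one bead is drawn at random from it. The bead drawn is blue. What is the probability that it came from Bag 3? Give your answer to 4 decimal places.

Posterior probability ≈ 0.0844

P(blue|Bag 1) = 0.5; P(blue|Bag 2) = 0.6667; P(blue|Bag 3) = 0.7273; P(blue|Bag 4) = 0.8182.
Prior × likelihood for each source: 0.31·0.5=0.1550, 0.15·0.6667=0.1000, 0.08·0.7273=0.05818, 0.46·0.8182=0.3764. Summing gives P(blue) = 0.68955.
P(Bag 3 | blue) = 0.05818 / 0.68955 = 0.0844.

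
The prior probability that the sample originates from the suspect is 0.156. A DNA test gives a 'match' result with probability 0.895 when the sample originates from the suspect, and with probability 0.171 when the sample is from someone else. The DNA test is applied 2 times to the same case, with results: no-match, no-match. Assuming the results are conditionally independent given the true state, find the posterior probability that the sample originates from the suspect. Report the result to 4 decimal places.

Let H be the event that the sample originates from the suspect; start with P(H) = 0.156. P('match'|H) = 0.895, P('match'|¬H) = 0.171.
Update on result 1 ('no-match'): P(H) ← 0.105·0.1560 / (0.105·0.1560 + 0.829·0.8440) = 0.016380/0.71606 = 0.0229.
Update on result 2 ('no-match'): P(H) ← 0.105·0.0229 / (0.105·0.0229 + 0.829·0.9771) = 0.0024019/0.81244 = 0.0030.

Posterior P(H) ≈ 0.0030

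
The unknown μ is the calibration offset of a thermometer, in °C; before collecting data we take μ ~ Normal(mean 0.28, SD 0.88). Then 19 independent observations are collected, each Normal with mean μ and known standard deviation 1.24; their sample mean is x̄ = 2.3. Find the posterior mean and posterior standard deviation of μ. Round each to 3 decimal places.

With known σ, the Normal prior is conjugate. Weight on the data is w = (n/σ²)/(n/σ² + 1/τ₀²) = 12.3569/(12.3569+1.29132) = 0.90539.
Posterior mean = w·x̄ + (1−w)·μ₀ = 0.90539·2.3 + 0.094615·0.28 = 2.109. Posterior variance = 1/(12.3569+1.29132) = 0.0732695, so SD = 0.271.

Posterior mean ≈ 2.109; posterior SD ≈ 0.271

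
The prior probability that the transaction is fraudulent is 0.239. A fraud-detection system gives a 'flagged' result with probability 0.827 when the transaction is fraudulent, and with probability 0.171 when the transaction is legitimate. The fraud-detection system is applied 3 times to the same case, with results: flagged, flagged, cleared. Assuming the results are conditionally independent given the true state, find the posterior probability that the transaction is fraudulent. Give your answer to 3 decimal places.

Posterior P(H) ≈ 0.605

With H the event that the transaction is fraudulent, the joint likelihood of the observed sequence is P(data|H) = 0.827·0.827·0.173 = 0.11832 and P(data|¬H) = 0.171·0.171·0.829 = 0.024241.
Bayes: P(H|data) = 0.239·0.11832 / (0.239·0.11832 + 0.761·0.024241) = 0.028278/0.046726 = 0.6052.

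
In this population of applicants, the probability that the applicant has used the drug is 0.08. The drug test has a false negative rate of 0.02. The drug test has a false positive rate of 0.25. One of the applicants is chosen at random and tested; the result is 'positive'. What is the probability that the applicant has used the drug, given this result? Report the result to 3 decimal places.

Let H be the event that the applicant has used the drug. P(H) = 0.08, so P(¬H) = 0.92. With E the 'positive' result, P(E|H) = 0.98 and P(E|¬H) = 0.25.
P(E) = 0.98·0.08 + 0.25·0.92 = 0.078400 + 0.23000 = 0.30840.
By Bayes' theorem, P(H|E) = 0.078400 / 0.30840 = 0.254.

P(H | E) ≈ 0.254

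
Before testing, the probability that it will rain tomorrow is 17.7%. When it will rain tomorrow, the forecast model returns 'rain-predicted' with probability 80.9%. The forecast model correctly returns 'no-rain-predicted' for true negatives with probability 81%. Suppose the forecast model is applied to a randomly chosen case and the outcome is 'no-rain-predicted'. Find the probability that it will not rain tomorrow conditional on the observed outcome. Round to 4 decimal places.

Write H for 'it will rain tomorrow'. Prior odds H:¬H = 0.177/0.823 = 0.21507. For the 'no-rain-predicted' outcome, the likelihood ratio is 0.191/0.81 = 0.23580.
Posterior odds = 0.21507 × 0.23580 = 0.050713, so P(H|E) = 0.050713/(1+0.050713) = 0.0483. Then P(¬H|E) = 1 − 0.0483 = 0.9517.

P(¬H | E) ≈ 0.9517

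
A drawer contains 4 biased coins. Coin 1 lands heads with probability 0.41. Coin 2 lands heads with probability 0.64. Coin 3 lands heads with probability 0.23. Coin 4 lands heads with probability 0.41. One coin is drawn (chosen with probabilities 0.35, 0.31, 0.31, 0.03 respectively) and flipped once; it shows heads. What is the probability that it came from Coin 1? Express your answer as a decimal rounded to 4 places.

Tabulate prior·likelihood by source: [1] prior 0.35, lik 0.41, product 0.1435; [2] prior 0.31, lik 0.64, product 0.1984; [3] prior 0.31, lik 0.23, product 0.07130; [4] prior 0.03, lik 0.41, product 0.01230.
Normalizing constant = 0.42550; the posterior for Coin 1 is its product over the sum, 0.1435/0.42550 = 0.3373.

Posterior probability ≈ 0.3373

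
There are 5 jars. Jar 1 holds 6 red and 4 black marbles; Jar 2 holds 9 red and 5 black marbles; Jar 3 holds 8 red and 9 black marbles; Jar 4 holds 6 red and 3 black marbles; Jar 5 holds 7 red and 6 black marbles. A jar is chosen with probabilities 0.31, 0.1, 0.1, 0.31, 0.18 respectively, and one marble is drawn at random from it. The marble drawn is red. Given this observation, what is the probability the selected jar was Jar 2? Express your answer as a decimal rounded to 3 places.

P(red|Jar 1) = 0.6; P(red|Jar 2) = 0.6429; P(red|Jar 3) = 0.4706; P(red|Jar 4) = 0.6667; P(red|Jar 5) = 0.5385.
Prior × likelihood for each source: 0.31·0.6=0.1860, 0.1·0.6429=0.06429, 0.1·0.4706=0.04706, 0.31·0.6667=0.2067, 0.18·0.5385=0.09692. Summing gives P(red) = 0.60093.
P(Jar 2 | red) = 0.06429 / 0.60093 = 0.107.

Posterior probability ≈ 0.107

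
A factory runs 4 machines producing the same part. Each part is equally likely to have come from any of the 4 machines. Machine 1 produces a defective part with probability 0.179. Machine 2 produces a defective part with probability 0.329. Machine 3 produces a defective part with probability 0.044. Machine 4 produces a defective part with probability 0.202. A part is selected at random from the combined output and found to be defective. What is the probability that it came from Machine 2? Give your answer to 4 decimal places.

Posterior probability ≈ 0.4363

Tabulate prior·likelihood by source: [1] prior 0.25, lik 0.179, product 0.04475; [2] prior 0.25, lik 0.329, product 0.08225; [3] prior 0.25, lik 0.044, product 0.01100; [4] prior 0.25, lik 0.202, product 0.05050.
Normalizing constant = 0.18850; the posterior for Machine 2 is its product over the sum, 0.08225/0.18850 = 0.4363.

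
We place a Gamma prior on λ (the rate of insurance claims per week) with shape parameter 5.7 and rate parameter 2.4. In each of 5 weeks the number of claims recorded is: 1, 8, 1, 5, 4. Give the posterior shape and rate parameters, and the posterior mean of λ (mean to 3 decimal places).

Posterior: Gamma(shape=24.7, rate=7.4); mean ≈ 3.338

The Poisson likelihood adds the total count to the shape and the number of exposure periods to the rate. Here ∑xᵢ = 19 and n = 5, so shape 5.7→24.7 and rate 2.4→7.4.
Posterior mean = shape/rate = 24.7/7.4 = 3.338.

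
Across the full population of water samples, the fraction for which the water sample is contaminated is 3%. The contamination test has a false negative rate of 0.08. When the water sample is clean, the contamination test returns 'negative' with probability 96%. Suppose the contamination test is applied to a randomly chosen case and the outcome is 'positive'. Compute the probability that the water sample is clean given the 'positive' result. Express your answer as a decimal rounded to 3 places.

P(¬H | E) ≈ 0.584

Let H be the event that the water sample is contaminated. P(H) = 0.03, so P(¬H) = 0.97. With E the 'positive' result, P(E|H) = 0.92 and P(E|¬H) = 0.04.
P(E) = 0.92·0.03 + 0.04·0.97 = 0.027600 + 0.038800 = 0.066400.
By Bayes' theorem, P(H|E) = 0.027600 / 0.066400 = 0.416. Hence P(¬H|E) = 1 − 0.416 = 0.584.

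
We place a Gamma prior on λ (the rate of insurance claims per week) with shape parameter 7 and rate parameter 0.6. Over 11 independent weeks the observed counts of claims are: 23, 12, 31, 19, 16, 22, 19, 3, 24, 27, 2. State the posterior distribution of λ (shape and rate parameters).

Posterior: Gamma(shape=205, rate=11.6)

The Poisson likelihood adds the total count to the shape and the number of exposure periods to the rate. Here ∑xᵢ = 198 and n = 11, so shape 7→205 and rate 0.6→11.6.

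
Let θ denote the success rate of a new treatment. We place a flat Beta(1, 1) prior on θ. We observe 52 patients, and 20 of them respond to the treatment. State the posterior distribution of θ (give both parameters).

Observing 20 successes and 32 failures updates Beta(1, 1) by adding the success and failure counts to the two shape parameters: α = 1+20 = 21, β = 1+32 = 33.

Posterior: Beta(21, 33)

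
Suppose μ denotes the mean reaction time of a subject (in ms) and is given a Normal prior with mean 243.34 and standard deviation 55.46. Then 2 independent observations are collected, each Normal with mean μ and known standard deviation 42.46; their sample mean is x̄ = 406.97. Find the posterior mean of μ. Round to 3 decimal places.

Prior precision 1/τ₀² = 1/55.46² = 0.00032512; data precision n/σ² = 2/42.46² = 0.00110935.
Posterior precision = 0.00032512 + 0.00110935 = 0.00143447.
Posterior mean = (0.00032512·243.34 + 0.00110935·406.97) / 0.00143447 = 369.884.

Posterior mean ≈ 369.884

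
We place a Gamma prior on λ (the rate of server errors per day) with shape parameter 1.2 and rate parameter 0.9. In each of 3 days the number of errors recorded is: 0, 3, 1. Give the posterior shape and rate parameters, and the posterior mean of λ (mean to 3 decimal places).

Posterior: Gamma(shape=5.2, rate=3.9); mean ≈ 1.333

The Poisson likelihood adds the total count to the shape and the number of exposure periods to the rate. Here ∑xᵢ = 4 and n = 3, so shape 1.2→5.2 and rate 0.9→3.9.
Posterior mean = shape/rate = 5.2/3.9 = 1.333.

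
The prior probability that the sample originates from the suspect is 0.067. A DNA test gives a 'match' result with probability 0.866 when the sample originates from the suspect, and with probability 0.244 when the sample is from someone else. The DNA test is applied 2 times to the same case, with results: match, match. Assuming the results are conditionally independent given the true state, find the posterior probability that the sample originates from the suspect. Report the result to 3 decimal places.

Posterior P(H) ≈ 0.475

Let H be the event that the sample originates from the suspect; start with P(H) = 0.067. P('match'|H) = 0.866, P('match'|¬H) = 0.244.
Update on result 1 ('match'): P(H) ← 0.866·0.0670 / (0.866·0.0670 + 0.244·0.9330) = 0.058022/0.28567 = 0.2031.
Update on result 2 ('match'): P(H) ← 0.866·0.2031 / (0.866·0.2031 + 0.244·0.7969) = 0.17589/0.37033 = 0.4750.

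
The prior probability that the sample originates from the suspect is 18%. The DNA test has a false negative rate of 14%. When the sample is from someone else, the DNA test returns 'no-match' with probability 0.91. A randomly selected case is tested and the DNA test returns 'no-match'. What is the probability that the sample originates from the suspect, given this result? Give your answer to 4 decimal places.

P(H | E) ≈ 0.0327

Write H for 'the sample originates from the suspect'. Prior odds H:¬H = 0.18/0.82 = 0.21951. For the 'no-match' outcome, the likelihood ratio is 0.14/0.91 = 0.15385.
Posterior odds = 0.21951 × 0.15385 = 0.033771, so P(H|E) = 0.033771/(1+0.033771) = 0.0327.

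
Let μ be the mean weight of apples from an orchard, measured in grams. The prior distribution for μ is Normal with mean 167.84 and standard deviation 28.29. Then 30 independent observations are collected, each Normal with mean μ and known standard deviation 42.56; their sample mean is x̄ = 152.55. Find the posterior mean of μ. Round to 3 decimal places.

Prior precision 1/τ₀² = 1/28.29² = 0.00124949; data precision n/σ² = 30/42.56² = 0.0165622.
Posterior precision = 0.00124949 + 0.0165622 = 0.0178117.
Posterior mean = (0.00124949·167.84 + 0.0165622·152.55) / 0.0178117 = 153.623.

Posterior mean ≈ 153.623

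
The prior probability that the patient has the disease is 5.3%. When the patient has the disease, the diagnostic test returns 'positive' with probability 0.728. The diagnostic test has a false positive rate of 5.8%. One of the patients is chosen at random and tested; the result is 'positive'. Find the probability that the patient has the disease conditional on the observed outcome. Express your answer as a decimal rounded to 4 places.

Write H for 'the patient has the disease'. Prior odds H:¬H = 0.053/0.947 = 0.055966. For the 'positive' outcome, the likelihood ratio is 0.728/0.058 = 12.552.
Posterior odds = 0.055966 × 12.552 = 0.70247, so P(H|E) = 0.70247/(1+0.70247) = 0.4126.

P(H | E) ≈ 0.4126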